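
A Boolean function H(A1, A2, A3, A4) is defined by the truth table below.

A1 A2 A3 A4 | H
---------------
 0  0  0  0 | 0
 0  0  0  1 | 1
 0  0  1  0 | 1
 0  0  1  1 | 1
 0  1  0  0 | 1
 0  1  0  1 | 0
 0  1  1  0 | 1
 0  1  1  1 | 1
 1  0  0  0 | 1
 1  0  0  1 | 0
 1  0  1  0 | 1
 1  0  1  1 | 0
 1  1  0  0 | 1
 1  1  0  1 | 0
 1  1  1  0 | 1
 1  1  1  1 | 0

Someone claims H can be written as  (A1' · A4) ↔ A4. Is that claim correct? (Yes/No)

Check the formula against H row by row:
  A1=0, A2=0, A3=0, A4=0: formula gives 1, but H = 0 ✗
Row (0,0,0,0) is a counterexample, so the formula is not equivalent to H.

No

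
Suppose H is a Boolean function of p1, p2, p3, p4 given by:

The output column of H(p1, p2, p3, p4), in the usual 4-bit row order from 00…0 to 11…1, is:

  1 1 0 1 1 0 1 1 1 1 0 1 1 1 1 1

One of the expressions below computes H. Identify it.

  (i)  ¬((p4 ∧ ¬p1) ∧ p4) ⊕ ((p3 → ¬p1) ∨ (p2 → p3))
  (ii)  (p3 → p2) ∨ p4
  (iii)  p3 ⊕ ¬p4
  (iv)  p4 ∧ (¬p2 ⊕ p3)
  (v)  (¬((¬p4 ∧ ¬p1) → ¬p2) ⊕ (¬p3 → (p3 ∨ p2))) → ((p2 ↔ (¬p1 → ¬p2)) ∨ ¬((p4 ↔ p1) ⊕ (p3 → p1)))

v

(i) fails at (0,0,0,0): the formula yields 0, H is 1.
(ii) fails at (0,1,0,1): the formula yields 1, H is 0.
(iii) fails at (0,0,0,1): the formula yields 0, H is 1.
(iv) fails at (0,0,0,0): the formula yields 0, H is 1.
Only (v) survives; checking it on all 16 rows confirms it matches H.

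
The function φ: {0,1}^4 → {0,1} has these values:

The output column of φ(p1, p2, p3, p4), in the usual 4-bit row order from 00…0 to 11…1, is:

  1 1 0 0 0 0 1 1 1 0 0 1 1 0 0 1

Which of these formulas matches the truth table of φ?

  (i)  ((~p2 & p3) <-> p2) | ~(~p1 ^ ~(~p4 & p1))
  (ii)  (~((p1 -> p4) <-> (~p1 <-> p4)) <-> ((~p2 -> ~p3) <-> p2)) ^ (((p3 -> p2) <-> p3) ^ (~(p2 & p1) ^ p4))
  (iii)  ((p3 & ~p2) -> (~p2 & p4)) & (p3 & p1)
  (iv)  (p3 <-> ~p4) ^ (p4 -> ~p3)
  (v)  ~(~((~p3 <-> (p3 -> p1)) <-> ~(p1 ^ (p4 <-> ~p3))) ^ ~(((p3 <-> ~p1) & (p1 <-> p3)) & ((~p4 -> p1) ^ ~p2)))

(i): at (0,0,1,0) it gives 1, but φ = 0 — eliminated.
(iii): at (0,0,0,0) it gives 0, but φ = 1 — eliminated.
(iv): at (0,0,0,1) it gives 0, but φ = 1 — eliminated.
(v): at (0,0,0,0) it gives 0, but φ = 1 — eliminated.
(ii) is the remaining candidate, and it agrees with φ on all 16 inputs.

ii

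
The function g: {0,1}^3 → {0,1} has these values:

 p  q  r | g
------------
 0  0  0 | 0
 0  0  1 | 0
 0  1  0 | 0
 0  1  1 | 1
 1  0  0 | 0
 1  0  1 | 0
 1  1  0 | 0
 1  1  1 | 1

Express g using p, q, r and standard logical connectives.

g(p, q, r) = ((¬p ∧ q) ∧ r) ∨ ((p ∧ q) ∧ r)

g=1 on 2 inputs: (0,1,1), (1,1,1). Reading each as a conjunction of literals (¬p·q·r, p·q·r) and taking the OR gives the canonical DNF.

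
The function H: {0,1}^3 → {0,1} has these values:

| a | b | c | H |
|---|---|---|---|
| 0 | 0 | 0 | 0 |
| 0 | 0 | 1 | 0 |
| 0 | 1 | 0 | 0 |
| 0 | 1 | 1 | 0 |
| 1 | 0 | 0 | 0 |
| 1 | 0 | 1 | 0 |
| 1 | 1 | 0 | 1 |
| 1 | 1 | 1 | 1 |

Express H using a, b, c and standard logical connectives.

H=1 on 2 inputs: (1,1,0), (1,1,1). Reading each as a conjunction of literals (a·b·¬c, a·b·c) and taking the OR gives the canonical DNF.

H(a, b, c) = ((a · b) · c') + ((a · b) · c)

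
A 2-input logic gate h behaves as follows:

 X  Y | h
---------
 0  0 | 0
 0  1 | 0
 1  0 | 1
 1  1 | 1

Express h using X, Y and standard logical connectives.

The output simply equals X.

h(X, Y) = X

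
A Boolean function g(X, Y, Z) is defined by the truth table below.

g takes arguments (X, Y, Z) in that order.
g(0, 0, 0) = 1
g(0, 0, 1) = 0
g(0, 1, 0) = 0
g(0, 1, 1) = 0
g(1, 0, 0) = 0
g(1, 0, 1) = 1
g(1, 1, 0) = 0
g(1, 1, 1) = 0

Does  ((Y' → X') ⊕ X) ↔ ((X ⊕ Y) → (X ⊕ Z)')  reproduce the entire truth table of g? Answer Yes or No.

No

Test each input against both g and the formula:
  X=0, Y=0, Z=0: formula gives 1, g = 1 ✓
  X=0, Y=0, Z=1: formula gives 1, but g = 0 ✗
Since they disagree at (0,0,1), the expression is not a correct formula for g.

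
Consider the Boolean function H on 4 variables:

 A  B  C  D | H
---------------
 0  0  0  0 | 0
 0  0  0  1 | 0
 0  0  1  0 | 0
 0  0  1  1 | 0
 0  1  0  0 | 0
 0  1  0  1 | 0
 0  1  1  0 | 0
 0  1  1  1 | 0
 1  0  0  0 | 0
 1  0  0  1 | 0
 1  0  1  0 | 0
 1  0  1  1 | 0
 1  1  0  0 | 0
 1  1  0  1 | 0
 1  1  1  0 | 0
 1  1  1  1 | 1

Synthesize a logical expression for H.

H(A, B, C, D) = ((A and B) and C) and D

The output is 1 only when every input is 1 — the AND of all inputs.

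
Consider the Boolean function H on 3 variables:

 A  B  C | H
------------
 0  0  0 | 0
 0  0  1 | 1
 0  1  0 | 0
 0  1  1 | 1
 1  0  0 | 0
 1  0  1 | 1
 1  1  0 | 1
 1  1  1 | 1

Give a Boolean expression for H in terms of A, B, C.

H(A, B, C) = ((((A' · B') · C') + ((A' · B) · C')) + ((A · B') · C'))'

The 0-rows are (0,0,0), (0,1,0), (1,0,0). Take each as a conjunction (¬A·¬B·¬C, ¬A·B·¬C, A·¬B·¬C), form their disjunction, and complement — that gives a formula that is 1 everywhere H is.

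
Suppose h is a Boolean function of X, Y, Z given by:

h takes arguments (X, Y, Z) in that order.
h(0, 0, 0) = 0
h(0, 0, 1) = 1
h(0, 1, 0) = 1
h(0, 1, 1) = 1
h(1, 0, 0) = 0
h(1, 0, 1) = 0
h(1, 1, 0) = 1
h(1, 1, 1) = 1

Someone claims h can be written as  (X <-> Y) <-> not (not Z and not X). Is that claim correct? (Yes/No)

No

Test each input against both h and the formula:
  X=0, Y=0, Z=0: formula gives 0, h = 0 ✓
  X=0, Y=0, Z=1: formula gives 1, h = 1 ✓
  X=0, Y=1, Z=0: formula gives 1, h = 1 ✓
  X=0, Y=1, Z=1: formula gives 0, but h = 1 ✗
Since they disagree at (0,1,1), the expression is not a correct formula for h.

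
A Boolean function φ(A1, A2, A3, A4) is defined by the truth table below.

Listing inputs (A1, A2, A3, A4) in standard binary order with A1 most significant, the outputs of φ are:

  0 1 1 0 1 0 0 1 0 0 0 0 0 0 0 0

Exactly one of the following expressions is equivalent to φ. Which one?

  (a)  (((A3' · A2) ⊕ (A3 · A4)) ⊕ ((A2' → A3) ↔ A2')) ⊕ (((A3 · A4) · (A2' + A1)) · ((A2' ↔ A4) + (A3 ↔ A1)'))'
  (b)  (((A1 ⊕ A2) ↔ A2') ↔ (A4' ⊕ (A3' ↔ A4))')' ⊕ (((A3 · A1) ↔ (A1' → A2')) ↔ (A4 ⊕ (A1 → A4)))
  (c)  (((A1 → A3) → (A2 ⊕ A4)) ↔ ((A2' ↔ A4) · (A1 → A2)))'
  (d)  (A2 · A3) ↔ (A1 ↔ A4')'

(a) disagrees with φ on (0,0,0,0) (formula → 1, table → 0); rule it out.
(c) disagrees with φ on (0,0,0,1) (formula → 0, table → 1); rule it out.
(d) disagrees with φ on (0,0,1,0) (formula → 0, table → 1); rule it out.
That leaves (b). Evaluating it on every row reproduces the table of φ exactly.

b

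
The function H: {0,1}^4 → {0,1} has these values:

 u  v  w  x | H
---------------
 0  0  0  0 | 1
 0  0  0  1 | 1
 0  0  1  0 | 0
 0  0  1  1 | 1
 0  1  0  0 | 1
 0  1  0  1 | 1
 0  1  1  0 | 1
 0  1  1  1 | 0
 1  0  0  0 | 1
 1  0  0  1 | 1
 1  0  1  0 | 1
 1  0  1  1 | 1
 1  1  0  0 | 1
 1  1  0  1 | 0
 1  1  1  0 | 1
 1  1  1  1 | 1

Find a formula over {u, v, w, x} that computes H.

H(u, v, w, x) = ¬(((((¬u ∧ ¬v) ∧ w) ∧ ¬x) ∨ (((¬u ∧ v) ∧ w) ∧ x)) ∨ (((u ∧ v) ∧ ¬w) ∧ x))

The 0-rows are (0,0,1,0), (0,1,1,1), (1,1,0,1). Take each as a conjunction (¬u·¬v·w·¬x, ¬u·v·w·x, u·v·¬w·x), form their disjunction, and complement — that gives a formula that is 1 everywhere H is.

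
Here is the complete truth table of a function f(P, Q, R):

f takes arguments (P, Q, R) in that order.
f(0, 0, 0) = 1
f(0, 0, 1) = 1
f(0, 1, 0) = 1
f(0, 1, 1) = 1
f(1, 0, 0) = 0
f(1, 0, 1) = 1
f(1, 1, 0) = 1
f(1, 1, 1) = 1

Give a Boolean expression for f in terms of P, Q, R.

Only row (1,0,0) gives 0. So f is 1 everywhere except there — the complement of the minterm P·¬Q·¬R.

f(P, Q, R) = not ((P and not Q) and not R)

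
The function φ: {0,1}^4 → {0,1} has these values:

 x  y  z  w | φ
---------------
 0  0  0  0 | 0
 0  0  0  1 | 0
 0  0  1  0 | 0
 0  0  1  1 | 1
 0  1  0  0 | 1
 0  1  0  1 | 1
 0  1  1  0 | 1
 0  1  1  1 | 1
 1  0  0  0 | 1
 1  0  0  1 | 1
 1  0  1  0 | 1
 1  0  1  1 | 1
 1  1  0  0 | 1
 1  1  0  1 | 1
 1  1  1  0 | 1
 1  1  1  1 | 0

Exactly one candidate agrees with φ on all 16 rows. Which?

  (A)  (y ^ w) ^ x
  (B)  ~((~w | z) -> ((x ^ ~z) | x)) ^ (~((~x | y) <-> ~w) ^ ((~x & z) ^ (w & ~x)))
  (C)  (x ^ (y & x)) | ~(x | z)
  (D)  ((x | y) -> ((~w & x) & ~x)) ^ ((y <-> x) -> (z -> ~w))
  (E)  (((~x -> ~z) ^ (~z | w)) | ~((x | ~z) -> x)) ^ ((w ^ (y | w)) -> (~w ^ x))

D

(A): at (0,0,0,1) it gives 1, but φ = 0 — eliminated.
(B): at (0,0,1,1) it gives 0, but φ = 1 — eliminated.
(C): at (0,0,0,0) it gives 1, but φ = 0 — eliminated.
(E): at (0,0,1,0) it gives 1, but φ = 0 — eliminated.
Only (D) survives; checking it on all 16 rows confirms it matches φ.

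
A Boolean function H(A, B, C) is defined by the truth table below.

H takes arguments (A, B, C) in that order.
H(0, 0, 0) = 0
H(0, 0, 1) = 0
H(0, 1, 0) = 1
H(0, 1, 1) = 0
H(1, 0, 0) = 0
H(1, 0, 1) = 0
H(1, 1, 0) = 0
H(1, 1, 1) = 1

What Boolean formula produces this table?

H(A, B, C) = ((NOT A AND B) AND NOT C) OR ((A AND B) AND C)

H=1 on 2 inputs: (0,1,0), (1,1,1). Reading each as a conjunction of literals (¬A·B·¬C, A·B·C) and taking the OR gives the canonical DNF.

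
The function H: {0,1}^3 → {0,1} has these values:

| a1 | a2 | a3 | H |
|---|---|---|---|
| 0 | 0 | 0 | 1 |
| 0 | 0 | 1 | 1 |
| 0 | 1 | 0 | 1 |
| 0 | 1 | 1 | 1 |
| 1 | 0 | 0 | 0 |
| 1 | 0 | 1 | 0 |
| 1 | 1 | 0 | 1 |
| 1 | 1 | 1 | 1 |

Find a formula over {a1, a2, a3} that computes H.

The 0-rows are (1,0,0), (1,0,1). Take each as a conjunction (a1·¬a2·¬a3, a1·¬a2·a3), form their disjunction, and complement — that gives a formula that is 1 everywhere H is.

H(a1, a2, a3) = (((a1 · a2') · a3') + ((a1 · a2') · a3))'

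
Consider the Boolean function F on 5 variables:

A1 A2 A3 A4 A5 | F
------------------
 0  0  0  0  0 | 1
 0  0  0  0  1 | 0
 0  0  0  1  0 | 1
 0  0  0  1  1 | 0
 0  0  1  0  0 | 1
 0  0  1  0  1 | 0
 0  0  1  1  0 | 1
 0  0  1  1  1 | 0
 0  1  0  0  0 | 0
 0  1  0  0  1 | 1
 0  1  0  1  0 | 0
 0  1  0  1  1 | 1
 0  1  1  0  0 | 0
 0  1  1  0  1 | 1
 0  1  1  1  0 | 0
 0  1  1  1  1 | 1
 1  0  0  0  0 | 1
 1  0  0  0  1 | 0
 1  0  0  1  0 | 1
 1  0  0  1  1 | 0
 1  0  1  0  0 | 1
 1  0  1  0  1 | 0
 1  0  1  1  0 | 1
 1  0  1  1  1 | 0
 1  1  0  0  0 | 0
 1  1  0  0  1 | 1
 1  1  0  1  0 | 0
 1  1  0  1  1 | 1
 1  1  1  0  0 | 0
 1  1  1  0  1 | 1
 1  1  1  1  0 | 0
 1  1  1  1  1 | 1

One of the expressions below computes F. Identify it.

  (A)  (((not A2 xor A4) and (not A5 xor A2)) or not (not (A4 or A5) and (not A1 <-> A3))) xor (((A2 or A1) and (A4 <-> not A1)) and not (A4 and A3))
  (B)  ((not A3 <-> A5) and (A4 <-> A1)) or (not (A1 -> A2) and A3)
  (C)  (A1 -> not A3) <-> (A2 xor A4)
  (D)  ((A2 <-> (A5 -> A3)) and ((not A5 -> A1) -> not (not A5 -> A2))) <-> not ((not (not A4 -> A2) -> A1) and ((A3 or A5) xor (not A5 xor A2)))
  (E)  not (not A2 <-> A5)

E

(A) disagrees with F on (0,0,0,0,1) (formula → 1, table → 0); rule it out.
(B) disagrees with F on (0,0,0,0,0) (formula → 0, table → 1); rule it out.
(C) disagrees with F on (0,0,0,0,0) (formula → 0, table → 1); rule it out.
(D) disagrees with F on (0,0,0,0,0) (formula → 0, table → 1); rule it out.
(E) is the remaining candidate, and it agrees with F on all 32 inputs.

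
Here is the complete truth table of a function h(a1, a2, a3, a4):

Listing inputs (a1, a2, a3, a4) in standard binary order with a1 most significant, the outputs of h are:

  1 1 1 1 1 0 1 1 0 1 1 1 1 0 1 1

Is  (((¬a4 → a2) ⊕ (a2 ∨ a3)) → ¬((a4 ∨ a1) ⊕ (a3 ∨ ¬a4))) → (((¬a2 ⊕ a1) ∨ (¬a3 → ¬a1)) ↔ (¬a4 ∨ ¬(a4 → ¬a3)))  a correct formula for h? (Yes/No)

Yes

Test each input against both h and the formula:
  a1=0, a2=0, a3=0, a4=0: formula gives 1, h = 1 ✓
  a1=0, a2=0, a3=0, a4=1: formula gives 1, h = 1 ✓
  a1=0, a2=0, a3=1, a4=0: formula gives 1, h = 1 ✓
  a1=0, a2=0, a3=1, a4=1: formula gives 1, h = 1 ✓
  …and likewise for the remaining 12 rows.
No disagreement on any input; they are logically equivalent.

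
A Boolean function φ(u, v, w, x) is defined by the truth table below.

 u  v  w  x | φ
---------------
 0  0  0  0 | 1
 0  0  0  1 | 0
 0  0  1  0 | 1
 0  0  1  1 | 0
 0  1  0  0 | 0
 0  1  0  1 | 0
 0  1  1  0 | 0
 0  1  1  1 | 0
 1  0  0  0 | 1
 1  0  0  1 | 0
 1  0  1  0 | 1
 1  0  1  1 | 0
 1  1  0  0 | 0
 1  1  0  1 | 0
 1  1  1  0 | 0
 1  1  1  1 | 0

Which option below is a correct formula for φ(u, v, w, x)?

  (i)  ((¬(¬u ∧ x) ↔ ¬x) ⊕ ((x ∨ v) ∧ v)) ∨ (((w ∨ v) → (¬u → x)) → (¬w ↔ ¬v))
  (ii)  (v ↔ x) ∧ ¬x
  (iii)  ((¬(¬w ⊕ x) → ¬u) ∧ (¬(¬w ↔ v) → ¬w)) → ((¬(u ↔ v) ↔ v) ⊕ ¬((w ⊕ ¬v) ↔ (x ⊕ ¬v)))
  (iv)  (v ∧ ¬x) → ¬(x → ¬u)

(i): at (0,0,0,1) it gives 1, but φ = 0 — eliminated.
(iii): at (0,0,1,0) it gives 0, but φ = 1 — eliminated.
(iv): at (0,0,0,1) it gives 1, but φ = 0 — eliminated.
(ii) is the remaining candidate, and it agrees with φ on all 16 inputs.

ii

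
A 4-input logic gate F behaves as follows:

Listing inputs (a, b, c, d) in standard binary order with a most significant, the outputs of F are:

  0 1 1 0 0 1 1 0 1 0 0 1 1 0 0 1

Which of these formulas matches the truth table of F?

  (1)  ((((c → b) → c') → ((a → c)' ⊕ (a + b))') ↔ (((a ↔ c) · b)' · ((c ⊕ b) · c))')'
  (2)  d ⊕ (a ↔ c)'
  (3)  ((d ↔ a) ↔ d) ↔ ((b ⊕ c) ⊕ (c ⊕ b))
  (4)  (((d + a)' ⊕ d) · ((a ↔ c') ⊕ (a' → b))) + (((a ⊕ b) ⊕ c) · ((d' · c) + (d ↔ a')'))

2

(1) disagrees with F on (0,0,0,1) (formula → 0, table → 1); rule it out.
(3) disagrees with F on (0,0,0,0) (formula → 1, table → 0); rule it out.
(4) disagrees with F on (0,0,0,1) (formula → 0, table → 1); rule it out.
Only (2) survives; checking it on all 16 rows confirms it matches F.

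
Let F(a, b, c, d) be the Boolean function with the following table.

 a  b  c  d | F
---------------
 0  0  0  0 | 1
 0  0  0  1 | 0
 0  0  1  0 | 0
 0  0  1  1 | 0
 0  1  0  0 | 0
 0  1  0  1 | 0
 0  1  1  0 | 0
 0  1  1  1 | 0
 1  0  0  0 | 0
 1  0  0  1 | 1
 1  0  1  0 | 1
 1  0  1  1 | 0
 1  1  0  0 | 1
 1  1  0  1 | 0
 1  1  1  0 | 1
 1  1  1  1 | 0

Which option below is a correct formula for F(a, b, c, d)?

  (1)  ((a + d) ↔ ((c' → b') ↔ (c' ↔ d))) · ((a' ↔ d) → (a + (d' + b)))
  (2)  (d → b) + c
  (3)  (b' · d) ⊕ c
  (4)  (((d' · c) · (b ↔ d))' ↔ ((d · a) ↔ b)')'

1

(2) disagrees with F on (0,0,1,0) (formula → 1, table → 0); rule it out.
(3) disagrees with F on (0,0,0,0) (formula → 0, table → 1); rule it out.
(4) disagrees with F on (0,0,0,1) (formula → 1, table → 0); rule it out.
Only (1) survives; checking it on all 16 rows confirms it matches F.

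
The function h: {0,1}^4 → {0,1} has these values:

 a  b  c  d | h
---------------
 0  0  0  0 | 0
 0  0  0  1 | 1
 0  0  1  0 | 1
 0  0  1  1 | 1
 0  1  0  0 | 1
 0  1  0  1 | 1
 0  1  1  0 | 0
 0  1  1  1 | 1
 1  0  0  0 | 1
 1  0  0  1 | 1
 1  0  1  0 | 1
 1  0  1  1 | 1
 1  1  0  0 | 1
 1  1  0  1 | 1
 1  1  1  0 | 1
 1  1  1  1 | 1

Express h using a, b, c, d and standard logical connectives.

There are just 2 zero rows: (0,0,0,0), (0,1,1,0). Their minterms are ¬a·¬b·¬c·¬d, ¬a·b·c·¬d; the OR of those covers precisely the 0-outputs, and negating it yields h.

h(a, b, c, d) = ((((a' · b') · c') · d') + (((a' · b) · c) · d'))'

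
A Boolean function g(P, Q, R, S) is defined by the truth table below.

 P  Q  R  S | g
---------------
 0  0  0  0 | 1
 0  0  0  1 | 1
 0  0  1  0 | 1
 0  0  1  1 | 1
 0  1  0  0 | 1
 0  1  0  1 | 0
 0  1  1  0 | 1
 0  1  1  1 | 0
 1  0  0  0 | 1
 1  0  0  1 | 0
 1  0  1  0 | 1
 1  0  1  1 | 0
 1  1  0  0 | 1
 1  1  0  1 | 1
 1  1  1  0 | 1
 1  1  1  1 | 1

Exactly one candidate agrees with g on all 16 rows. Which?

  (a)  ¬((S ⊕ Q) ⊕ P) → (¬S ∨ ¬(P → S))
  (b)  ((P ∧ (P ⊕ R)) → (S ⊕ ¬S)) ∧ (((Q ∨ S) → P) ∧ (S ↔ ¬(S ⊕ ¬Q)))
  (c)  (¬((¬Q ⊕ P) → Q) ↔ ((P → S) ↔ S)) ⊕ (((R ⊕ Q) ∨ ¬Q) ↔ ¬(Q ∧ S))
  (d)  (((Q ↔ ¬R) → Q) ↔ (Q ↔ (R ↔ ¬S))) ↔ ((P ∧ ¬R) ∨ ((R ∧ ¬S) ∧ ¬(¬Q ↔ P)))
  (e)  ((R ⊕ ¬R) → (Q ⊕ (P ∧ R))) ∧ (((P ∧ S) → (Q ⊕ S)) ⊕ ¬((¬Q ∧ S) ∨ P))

(b) fails at (0,0,0,1): the formula yields 0, g is 1.
(c) fails at (0,0,0,1): the formula yields 0, g is 1.
(d) fails at (0,0,0,0): the formula yields 0, g is 1.
(e) fails at (0,0,0,0): the formula yields 0, g is 1.
That leaves (a). Evaluating it on every row reproduces the table of g exactly.

a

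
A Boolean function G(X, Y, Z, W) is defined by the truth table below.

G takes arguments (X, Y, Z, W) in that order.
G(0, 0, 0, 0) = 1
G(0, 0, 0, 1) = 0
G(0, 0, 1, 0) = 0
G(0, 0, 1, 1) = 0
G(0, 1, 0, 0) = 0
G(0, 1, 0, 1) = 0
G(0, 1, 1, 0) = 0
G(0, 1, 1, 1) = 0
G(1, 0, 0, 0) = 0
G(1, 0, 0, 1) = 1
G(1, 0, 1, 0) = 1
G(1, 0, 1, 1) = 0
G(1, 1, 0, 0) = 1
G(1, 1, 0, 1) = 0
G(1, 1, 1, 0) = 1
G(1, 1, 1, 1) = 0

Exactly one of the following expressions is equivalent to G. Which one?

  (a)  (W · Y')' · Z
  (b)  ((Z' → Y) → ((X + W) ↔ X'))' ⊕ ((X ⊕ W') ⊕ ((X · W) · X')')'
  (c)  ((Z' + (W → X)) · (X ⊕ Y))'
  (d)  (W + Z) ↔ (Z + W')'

(a) fails at (0,0,0,0): the formula yields 0, G is 1.
(c) fails at (0,0,0,1): the formula yields 1, G is 0.
(d) fails at (0,0,0,1): the formula yields 1, G is 0.
That leaves (b). Evaluating it on every row reproduces the table of G exactly.

b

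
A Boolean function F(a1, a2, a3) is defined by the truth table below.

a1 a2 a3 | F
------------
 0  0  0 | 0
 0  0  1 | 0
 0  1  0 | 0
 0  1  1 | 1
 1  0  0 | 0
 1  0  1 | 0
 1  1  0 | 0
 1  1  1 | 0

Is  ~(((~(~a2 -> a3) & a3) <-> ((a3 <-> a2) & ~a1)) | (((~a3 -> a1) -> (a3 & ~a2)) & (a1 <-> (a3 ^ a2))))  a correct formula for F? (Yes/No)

Yes

Test each input against both F and the formula:
  a1=0, a2=0, a3=0: formula gives 0, F = 0 ✓
  a1=0, a2=0, a3=1: formula gives 0, F = 0 ✓
  a1=0, a2=1, a3=0: formula gives 0, F = 0 ✓
  a1=0, a2=1, a3=1: formula gives 1, F = 1 ✓
  a1=1, a2=0, a3=0: formula gives 0, F = 0 ✓
  … (the remaining 3 rows also agree.)
Every row agrees, so the formula is equivalent.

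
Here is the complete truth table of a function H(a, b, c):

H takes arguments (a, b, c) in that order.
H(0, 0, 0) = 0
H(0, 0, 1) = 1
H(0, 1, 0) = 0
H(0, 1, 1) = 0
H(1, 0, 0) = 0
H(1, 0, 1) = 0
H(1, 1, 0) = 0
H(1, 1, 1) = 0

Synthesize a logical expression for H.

H(a, b, c) = (~a & ~b) & c

H is 1 on exactly one input, (0,0,1), whose minterm is ¬a·¬b·c. So H is just that conjunction.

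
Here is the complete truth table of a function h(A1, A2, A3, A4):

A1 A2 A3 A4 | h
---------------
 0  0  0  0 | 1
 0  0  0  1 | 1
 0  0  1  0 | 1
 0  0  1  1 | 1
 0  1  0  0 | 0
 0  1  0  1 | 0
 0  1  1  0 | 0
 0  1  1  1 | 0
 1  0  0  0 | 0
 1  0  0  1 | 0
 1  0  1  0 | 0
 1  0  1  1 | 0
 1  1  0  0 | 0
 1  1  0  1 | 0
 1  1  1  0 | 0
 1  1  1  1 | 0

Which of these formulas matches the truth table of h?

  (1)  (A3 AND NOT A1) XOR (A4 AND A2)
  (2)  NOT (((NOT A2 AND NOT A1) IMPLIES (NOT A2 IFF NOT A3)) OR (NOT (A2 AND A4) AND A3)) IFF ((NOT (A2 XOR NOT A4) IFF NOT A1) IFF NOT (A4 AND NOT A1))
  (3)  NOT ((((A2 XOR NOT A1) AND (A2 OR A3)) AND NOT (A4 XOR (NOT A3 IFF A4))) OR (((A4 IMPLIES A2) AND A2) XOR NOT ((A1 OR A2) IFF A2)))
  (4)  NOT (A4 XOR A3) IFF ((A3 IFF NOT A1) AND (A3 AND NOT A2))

(1) fails at (0,0,0,0): the formula yields 0, h is 1.
(2) fails at (1,0,0,1): the formula yields 1, h is 0.
(4) fails at (0,0,0,0): the formula yields 0, h is 1.
(3) is the remaining candidate, and it agrees with h on all 16 inputs.

3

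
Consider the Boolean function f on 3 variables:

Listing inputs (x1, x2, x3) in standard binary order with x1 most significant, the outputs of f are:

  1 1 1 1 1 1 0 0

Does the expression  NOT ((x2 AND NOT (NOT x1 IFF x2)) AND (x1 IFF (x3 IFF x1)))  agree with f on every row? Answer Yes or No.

Test each input against both f and the formula:
  x1=0, x2=0, x3=0: formula gives 1, f = 1 ✓
  x1=0, x2=0, x3=1: formula gives 1, f = 1 ✓
  x1=0, x2=1, x3=0: formula gives 1, f = 1 ✓
  x1=0, x2=1, x3=1: formula gives 1, f = 1 ✓
  x1=1, x2=0, x3=0: formula gives 1, f = 1 ✓
  …
  x1=1, x2=1, x3=0: formula gives 1, but f = 0 ✗
Since they disagree at (1,1,0), the expression is not a correct formula for f.

No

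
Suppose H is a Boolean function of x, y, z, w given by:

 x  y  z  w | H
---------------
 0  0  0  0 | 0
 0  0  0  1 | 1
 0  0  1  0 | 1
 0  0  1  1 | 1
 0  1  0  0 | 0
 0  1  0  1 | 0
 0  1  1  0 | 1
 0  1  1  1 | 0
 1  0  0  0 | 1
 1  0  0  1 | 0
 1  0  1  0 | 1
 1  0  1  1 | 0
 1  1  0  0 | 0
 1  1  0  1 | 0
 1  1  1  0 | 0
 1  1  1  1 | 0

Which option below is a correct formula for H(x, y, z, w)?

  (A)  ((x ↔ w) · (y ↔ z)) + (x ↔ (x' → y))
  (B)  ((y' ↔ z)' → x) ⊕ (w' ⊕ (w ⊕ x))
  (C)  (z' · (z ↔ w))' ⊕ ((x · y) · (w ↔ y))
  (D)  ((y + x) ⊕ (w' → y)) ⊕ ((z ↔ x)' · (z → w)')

(A) fails at (0,0,0,0): the formula yields 1, H is 0.
(B) fails at (0,0,0,0): the formula yields 1, H is 0.
(C) fails at (0,1,0,1): the formula yields 1, H is 0.
(D) is the remaining candidate, and it agrees with H on all 16 inputs.

D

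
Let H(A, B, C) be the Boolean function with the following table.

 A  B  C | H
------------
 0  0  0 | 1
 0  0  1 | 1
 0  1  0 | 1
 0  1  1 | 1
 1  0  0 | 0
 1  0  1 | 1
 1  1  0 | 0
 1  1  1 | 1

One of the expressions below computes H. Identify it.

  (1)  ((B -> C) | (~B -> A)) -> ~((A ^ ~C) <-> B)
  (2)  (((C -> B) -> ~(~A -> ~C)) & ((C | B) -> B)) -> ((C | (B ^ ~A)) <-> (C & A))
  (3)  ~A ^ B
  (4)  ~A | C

(1): at (0,0,1) it gives 0, but H = 1 — eliminated.
(2): at (0,1,1) it gives 0, but H = 1 — eliminated.
(3): at (0,1,0) it gives 0, but H = 1 — eliminated.
Only (4) survives; checking it on all 8 rows confirms it matches H.

4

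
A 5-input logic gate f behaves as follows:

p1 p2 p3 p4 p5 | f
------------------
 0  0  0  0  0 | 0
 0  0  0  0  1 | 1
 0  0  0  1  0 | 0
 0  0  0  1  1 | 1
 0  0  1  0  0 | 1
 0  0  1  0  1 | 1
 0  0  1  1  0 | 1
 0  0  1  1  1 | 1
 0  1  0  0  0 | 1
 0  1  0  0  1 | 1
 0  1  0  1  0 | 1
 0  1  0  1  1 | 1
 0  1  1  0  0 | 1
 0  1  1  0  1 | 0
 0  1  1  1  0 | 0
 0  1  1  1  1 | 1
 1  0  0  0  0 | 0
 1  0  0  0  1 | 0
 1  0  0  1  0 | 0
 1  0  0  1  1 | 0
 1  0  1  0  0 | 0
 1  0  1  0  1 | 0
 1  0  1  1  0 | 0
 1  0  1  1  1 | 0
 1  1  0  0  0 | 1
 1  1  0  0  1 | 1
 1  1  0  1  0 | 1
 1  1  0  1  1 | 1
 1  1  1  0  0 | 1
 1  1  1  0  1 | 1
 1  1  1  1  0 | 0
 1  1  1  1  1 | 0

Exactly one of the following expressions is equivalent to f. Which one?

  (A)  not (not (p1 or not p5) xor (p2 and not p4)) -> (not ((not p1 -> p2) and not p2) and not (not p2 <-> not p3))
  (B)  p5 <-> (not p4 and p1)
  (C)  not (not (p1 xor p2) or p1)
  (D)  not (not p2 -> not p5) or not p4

(B): at (0,0,0,0,0) it gives 1, but f = 0 — eliminated.
(C): at (0,0,0,0,1) it gives 0, but f = 1 — eliminated.
(D): at (0,0,0,0,0) it gives 1, but f = 0 — eliminated.
Only (A) survives; checking it on all 32 rows confirms it matches f.

A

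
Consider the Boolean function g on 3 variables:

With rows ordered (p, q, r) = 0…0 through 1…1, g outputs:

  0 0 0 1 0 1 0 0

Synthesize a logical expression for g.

g(p, q, r) = ((NOT p AND q) AND r) OR ((p AND NOT q) AND r)

Collect the rows where g=1 — (0,1,1), (1,0,1) — and write one minterm per row: ¬p·q·r, p·¬q·r. Their union (logical OR) reproduces the table exactly.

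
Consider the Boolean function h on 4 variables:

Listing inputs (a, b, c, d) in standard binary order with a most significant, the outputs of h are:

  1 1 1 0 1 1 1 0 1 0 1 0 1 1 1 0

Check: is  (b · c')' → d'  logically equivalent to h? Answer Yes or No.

No

Evaluate (b · c')' → d' on each row and compare to h:
  a=0, b=0, c=0, d=0: formula gives 1, h = 1 ✓
  a=0, b=0, c=0, d=1: formula gives 0, but h = 1 ✗
A single disagreement suffices: at (0,0,0,1) they differ, so the formula does not compute h.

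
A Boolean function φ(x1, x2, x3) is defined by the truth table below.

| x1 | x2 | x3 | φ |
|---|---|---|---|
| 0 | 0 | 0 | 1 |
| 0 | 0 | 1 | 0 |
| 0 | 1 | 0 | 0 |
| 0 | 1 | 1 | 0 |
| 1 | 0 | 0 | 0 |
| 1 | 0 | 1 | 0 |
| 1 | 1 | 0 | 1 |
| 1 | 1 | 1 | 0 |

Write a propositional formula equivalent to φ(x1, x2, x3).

Collect the rows where φ=1 — (0,0,0), (1,1,0) — and write one minterm per row: ¬x1·¬x2·¬x3, x1·x2·¬x3. Their union (logical OR) reproduces the table exactly.

φ(x1, x2, x3) = ((¬x1 ∧ ¬x2) ∧ ¬x3) ∨ ((x1 ∧ x2) ∧ ¬x3)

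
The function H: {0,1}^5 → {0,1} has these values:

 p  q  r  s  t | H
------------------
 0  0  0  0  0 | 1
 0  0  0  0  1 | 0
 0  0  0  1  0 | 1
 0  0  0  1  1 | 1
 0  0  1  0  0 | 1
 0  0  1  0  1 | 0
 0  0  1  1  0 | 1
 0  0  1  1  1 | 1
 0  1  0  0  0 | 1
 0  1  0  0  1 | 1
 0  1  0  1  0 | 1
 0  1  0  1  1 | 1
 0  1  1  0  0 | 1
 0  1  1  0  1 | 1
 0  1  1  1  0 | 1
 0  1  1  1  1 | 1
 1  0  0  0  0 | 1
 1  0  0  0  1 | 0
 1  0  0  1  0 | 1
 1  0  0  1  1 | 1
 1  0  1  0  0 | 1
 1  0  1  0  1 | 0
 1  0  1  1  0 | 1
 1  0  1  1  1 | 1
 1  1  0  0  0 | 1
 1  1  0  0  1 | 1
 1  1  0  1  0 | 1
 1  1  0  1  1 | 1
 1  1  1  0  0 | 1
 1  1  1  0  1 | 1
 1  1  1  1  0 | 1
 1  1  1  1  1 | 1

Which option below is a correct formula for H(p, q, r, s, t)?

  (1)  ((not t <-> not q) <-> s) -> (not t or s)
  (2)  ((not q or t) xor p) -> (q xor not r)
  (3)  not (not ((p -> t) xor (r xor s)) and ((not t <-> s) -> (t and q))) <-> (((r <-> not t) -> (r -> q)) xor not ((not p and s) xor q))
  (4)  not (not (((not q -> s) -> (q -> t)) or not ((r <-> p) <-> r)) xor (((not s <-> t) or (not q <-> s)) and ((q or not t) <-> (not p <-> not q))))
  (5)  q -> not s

1

(2): at (0,0,0,0,1) it gives 1, but H = 0 — eliminated.
(3): at (0,0,0,0,0) it gives 0, but H = 1 — eliminated.
(4): at (0,0,0,0,1) it gives 1, but H = 0 — eliminated.
(5): at (0,0,0,0,1) it gives 1, but H = 0 — eliminated.
Only (1) survives; checking it on all 32 rows confirms it matches H.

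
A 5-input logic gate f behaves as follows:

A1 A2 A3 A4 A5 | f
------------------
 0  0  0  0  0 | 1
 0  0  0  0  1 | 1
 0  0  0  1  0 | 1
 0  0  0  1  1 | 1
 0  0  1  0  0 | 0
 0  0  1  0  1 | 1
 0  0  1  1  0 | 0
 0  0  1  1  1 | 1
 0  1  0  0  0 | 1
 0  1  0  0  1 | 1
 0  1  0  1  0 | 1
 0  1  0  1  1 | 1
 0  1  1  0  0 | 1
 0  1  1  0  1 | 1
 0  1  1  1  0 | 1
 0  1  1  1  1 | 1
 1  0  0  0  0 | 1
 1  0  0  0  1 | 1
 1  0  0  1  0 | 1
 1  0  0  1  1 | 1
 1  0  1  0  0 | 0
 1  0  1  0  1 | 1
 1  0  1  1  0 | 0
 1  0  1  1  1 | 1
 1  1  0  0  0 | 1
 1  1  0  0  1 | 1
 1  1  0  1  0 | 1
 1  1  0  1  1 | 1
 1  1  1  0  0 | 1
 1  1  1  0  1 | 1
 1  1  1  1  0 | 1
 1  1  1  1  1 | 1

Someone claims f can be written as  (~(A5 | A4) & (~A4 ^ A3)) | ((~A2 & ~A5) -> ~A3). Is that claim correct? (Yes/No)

Yes

Test each input against both f and the formula:
  A1=0, A2=0, A3=0, A4=0, A5=0: formula gives 1, f = 1 ✓
  A1=0, A2=0, A3=0, A4=0, A5=1: formula gives 1, f = 1 ✓
  A1=0, A2=0, A3=0, A4=1, A5=0: formula gives 1, f = 1 ✓
  A1=0, A2=0, A3=0, A4=1, A5=1: formula gives 1, f = 1 ✓
  … (the remaining 28 rows also agree.)
All 32 rows match — the expression computes f exactly.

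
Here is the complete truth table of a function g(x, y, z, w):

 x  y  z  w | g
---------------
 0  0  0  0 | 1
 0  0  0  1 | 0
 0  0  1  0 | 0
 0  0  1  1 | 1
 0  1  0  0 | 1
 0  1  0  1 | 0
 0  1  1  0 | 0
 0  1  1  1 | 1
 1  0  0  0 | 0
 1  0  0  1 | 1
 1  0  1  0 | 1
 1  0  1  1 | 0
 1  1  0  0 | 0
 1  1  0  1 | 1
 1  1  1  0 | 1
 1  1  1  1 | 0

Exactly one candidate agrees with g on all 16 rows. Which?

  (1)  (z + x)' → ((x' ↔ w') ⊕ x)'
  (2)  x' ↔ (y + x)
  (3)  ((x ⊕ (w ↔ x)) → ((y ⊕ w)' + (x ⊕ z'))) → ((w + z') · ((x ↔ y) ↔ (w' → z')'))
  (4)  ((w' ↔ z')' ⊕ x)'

4

(1): at (0,0,0,0) it gives 0, but g = 1 — eliminated.
(2): at (0,0,0,0) it gives 0, but g = 1 — eliminated.
(3): at (0,0,0,0) it gives 0, but g = 1 — eliminated.
(4) is the remaining candidate, and it agrees with g on all 16 inputs.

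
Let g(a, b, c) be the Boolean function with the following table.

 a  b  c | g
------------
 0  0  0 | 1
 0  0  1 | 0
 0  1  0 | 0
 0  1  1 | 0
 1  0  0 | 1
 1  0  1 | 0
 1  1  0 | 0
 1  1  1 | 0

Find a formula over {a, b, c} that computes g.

The 1-rows are (0,0,0), (1,0,0). Each contributes one minterm — ¬a·¬b·¬c; a·¬b·¬c — and their disjunction is a sum-of-products form of g.

g(a, b, c) = ((NOT a AND NOT b) AND NOT c) OR ((a AND NOT b) AND NOT c)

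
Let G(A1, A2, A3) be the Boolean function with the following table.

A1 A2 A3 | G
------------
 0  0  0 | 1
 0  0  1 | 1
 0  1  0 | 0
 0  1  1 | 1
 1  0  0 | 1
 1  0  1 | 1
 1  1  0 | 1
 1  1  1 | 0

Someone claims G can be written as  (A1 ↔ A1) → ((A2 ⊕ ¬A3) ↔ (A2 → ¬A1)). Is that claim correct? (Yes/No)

Check the formula against G row by row:
  A1=0, A2=0, A3=0: formula gives 1, G = 1 ✓
  A1=0, A2=0, A3=1: formula gives 0, but G = 1 ✗
Since they disagree at (0,0,1), the expression is not a correct formula for G.

No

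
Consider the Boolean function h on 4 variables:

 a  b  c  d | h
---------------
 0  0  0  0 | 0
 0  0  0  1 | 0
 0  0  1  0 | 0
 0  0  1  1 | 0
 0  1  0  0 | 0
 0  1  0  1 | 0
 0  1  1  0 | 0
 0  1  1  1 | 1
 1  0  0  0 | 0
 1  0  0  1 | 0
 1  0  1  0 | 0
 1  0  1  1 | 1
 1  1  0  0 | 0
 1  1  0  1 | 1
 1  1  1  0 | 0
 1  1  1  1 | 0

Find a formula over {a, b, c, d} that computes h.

h=1 on 3 inputs: (0,1,1,1), (1,0,1,1), (1,1,0,1). Reading each as a conjunction of literals (¬a·b·c·d, a·¬b·c·d, a·b·¬c·d) and taking the OR gives the canonical DNF.

h(a, b, c, d) = ((((a' · b) · c) · d) + (((a · b') · c) · d)) + (((a · b) · c') · d)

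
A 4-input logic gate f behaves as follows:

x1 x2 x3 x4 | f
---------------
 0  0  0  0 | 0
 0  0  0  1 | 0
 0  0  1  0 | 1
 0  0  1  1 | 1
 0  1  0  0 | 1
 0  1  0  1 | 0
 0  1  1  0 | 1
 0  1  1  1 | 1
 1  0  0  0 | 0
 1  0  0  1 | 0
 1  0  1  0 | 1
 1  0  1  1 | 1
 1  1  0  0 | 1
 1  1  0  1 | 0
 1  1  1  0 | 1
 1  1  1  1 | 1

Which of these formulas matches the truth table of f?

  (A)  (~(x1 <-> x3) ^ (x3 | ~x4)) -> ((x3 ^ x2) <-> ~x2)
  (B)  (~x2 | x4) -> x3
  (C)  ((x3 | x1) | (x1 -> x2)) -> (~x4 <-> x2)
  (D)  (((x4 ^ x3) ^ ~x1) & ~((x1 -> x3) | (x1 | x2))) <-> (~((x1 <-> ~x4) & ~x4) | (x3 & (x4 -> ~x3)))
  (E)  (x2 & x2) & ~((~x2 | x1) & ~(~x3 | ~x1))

B

(A) fails at (0,0,0,1): the formula yields 1, f is 0.
(C) fails at (0,0,0,1): the formula yields 1, f is 0.
(D) fails at (0,0,1,0): the formula yields 0, f is 1.
(E) fails at (0,0,1,0): the formula yields 0, f is 1.
That leaves (B). Evaluating it on every row reproduces the table of f exactly.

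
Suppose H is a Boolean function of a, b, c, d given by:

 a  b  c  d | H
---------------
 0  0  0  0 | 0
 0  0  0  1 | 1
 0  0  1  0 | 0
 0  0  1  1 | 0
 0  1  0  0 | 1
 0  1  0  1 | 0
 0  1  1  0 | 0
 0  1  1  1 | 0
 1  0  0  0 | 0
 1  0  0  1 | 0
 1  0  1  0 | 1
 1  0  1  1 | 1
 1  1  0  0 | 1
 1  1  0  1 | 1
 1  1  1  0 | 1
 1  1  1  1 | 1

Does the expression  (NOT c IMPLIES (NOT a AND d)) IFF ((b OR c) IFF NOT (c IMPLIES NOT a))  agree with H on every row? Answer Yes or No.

Check the formula against H row by row:
  a=0, b=0, c=0, d=0: formula gives 0, H = 0 ✓
  a=0, b=0, c=0, d=1: formula gives 1, H = 1 ✓
  a=0, b=0, c=1, d=0: formula gives 0, H = 0 ✓
  a=0, b=0, c=1, d=1: formula gives 0, H = 0 ✓
  … (the remaining 12 rows also agree.)
No disagreement on any input; they are logically equivalent.

Yes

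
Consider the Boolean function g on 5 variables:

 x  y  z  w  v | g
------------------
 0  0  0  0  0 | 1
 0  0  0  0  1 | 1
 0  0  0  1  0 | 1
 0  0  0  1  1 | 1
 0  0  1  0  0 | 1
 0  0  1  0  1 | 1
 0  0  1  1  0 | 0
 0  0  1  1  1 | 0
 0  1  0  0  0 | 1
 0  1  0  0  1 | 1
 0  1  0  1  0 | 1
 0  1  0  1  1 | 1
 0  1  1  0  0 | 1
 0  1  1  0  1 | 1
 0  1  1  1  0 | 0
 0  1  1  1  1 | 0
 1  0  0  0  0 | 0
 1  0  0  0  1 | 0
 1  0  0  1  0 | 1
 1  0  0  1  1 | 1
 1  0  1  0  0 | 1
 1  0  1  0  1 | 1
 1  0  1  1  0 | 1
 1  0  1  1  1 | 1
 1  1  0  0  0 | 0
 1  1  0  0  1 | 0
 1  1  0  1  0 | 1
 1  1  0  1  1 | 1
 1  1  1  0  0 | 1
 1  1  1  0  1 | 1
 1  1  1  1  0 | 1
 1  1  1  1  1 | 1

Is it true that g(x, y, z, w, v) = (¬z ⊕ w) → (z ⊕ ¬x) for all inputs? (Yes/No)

Check the formula against g row by row:
  x=0, y=0, z=0, w=0, v=0: formula gives 1, g = 1 ✓
  x=0, y=0, z=0, w=0, v=1: formula gives 1, g = 1 ✓
  x=0, y=0, z=0, w=1, v=0: formula gives 1, g = 1 ✓
  x=0, y=0, z=0, w=1, v=1: formula gives 1, g = 1 ✓
  … (the remaining 28 rows also agree.)
All 32 rows match — the expression computes g exactly.

Yes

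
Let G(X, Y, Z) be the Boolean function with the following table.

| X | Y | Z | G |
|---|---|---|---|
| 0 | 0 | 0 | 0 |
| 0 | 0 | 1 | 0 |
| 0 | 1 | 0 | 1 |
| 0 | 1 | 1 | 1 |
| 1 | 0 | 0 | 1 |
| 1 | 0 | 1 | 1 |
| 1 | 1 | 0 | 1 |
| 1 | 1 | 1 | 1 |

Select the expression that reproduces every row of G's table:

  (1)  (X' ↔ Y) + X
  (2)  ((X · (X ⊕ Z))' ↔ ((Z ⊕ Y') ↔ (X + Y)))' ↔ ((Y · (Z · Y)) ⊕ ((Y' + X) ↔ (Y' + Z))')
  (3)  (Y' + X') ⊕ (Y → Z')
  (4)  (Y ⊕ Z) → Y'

1

(2): at (0,0,1) it gives 1, but G = 0 — eliminated.
(3): at (0,1,0) it gives 0, but G = 1 — eliminated.
(4): at (0,0,0) it gives 1, but G = 0 — eliminated.
(1) is the remaining candidate, and it agrees with G on all 8 inputs.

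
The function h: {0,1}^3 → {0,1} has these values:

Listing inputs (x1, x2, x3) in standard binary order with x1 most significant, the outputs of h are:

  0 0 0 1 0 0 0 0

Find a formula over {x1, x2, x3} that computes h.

h(x1, x2, x3) = (not x1 and x2) and x3

h is 1 on exactly one input, (0,1,1), whose minterm is ¬x1·x2·x3. So h is just that conjunction.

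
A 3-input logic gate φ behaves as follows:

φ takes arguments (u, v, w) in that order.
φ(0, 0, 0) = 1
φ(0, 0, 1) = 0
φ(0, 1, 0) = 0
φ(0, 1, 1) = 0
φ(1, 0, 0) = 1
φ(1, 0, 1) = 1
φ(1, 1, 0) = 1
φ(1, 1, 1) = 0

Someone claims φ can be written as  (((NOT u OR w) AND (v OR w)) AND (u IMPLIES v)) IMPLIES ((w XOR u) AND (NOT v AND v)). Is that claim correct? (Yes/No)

Evaluate (((NOT u OR w) AND (v OR w)) AND (u IMPLIES v)) IMPLIES ((w XOR u) AND (NOT v AND v)) on each row and compare to φ:
  u=0, v=0, w=0: formula gives 1, φ = 1 ✓
  u=0, v=0, w=1: formula gives 0, φ = 0 ✓
  u=0, v=1, w=0: formula gives 0, φ = 0 ✓
  u=0, v=1, w=1: formula gives 0, φ = 0 ✓
  u=1, v=0, w=0: formula gives 1, φ = 1 ✓
  …and likewise for the remaining 3 rows.
Every row agrees, so the formula is equivalent.

Yes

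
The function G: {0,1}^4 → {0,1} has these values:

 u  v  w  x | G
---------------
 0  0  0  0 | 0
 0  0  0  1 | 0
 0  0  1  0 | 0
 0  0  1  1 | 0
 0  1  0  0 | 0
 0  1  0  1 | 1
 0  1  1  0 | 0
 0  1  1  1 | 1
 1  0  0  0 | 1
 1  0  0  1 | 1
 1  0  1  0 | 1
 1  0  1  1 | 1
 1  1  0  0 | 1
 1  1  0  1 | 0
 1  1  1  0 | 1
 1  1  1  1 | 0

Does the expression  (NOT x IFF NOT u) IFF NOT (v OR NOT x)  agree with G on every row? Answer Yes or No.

Check the formula against G row by row:
  u=0, v=0, w=0, x=0: formula gives 0, G = 0 ✓
  u=0, v=0, w=0, x=1: formula gives 0, G = 0 ✓
  u=0, v=0, w=1, x=0: formula gives 0, G = 0 ✓
  u=0, v=0, w=1, x=1: formula gives 0, G = 0 ✓
  … (the remaining 12 rows also agree.)
Every row agrees, so the formula is equivalent.

Yes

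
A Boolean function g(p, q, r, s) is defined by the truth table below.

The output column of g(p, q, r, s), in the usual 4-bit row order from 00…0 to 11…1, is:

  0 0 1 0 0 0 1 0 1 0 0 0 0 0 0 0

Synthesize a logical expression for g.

Collect the rows where g=1 — (0,0,1,0), (0,1,1,0), (1,0,0,0) — and write one minterm per row: ¬p·¬q·r·¬s, ¬p·q·r·¬s, p·¬q·¬r·¬s. Their union (logical OR) reproduces the table exactly.

g(p, q, r, s) = ((((not p and not q) and r) and not s) or (((not p and q) and r) and not s)) or (((p and not q) and not r) and not s)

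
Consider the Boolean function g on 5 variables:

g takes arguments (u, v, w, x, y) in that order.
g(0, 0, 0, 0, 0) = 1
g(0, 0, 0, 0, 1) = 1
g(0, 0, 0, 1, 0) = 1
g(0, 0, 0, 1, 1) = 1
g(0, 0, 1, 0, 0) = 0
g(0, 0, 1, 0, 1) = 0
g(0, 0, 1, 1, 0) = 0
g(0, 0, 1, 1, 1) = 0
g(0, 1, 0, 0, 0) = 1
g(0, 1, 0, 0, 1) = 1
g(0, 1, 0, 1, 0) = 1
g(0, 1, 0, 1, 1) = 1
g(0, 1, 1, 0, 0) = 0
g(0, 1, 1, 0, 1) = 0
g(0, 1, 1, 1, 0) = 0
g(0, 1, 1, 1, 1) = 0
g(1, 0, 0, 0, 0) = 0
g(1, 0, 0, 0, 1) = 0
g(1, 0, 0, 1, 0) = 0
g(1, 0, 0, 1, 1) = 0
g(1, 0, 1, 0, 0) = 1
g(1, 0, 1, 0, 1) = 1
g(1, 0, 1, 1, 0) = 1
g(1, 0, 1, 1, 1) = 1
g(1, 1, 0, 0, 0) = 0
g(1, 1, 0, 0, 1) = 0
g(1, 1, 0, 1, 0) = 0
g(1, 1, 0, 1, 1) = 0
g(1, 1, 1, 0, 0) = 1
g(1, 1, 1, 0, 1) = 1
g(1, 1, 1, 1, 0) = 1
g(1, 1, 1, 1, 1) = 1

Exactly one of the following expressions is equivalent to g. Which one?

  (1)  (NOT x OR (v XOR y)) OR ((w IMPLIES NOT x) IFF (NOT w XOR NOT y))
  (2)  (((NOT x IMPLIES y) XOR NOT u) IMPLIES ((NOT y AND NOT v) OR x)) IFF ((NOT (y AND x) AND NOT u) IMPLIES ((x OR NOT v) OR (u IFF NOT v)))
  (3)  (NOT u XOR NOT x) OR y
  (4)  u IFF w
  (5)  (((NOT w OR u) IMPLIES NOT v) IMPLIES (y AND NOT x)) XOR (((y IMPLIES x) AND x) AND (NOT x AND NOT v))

4

(1): at (0,0,0,1,0) it gives 0, but g = 1 — eliminated.
(2): at (0,0,1,0,0) it gives 1, but g = 0 — eliminated.
(3): at (0,0,0,0,0) it gives 0, but g = 1 — eliminated.
(5): at (0,0,0,0,0) it gives 0, but g = 1 — eliminated.
That leaves (4). Evaluating it on every row reproduces the table of g exactly.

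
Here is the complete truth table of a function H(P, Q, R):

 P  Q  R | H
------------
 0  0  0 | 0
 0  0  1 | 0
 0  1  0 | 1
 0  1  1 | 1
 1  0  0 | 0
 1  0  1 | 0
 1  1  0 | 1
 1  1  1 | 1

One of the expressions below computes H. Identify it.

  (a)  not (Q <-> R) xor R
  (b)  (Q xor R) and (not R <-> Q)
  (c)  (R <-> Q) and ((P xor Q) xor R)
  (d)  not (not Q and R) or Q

(b) disagrees with H on (0,0,1) (formula → 1, table → 0); rule it out.
(c) disagrees with H on (0,1,0) (formula → 0, table → 1); rule it out.
(d) disagrees with H on (0,0,0) (formula → 1, table → 0); rule it out.
(a) is the remaining candidate, and it agrees with H on all 8 inputs.

a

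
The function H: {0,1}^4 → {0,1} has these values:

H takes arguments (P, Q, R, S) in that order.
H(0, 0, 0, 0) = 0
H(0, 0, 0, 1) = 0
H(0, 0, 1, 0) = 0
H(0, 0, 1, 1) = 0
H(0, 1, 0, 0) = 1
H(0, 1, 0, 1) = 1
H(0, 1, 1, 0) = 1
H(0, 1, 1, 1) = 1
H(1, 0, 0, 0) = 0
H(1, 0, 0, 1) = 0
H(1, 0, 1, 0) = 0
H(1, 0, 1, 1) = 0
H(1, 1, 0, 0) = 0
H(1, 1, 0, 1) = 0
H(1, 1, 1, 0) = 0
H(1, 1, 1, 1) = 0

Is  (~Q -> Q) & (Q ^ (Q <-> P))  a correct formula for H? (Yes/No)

Yes

Check the formula against H row by row:
  P=0, Q=0, R=0, S=0: formula gives 0, H = 0 ✓
  P=0, Q=0, R=0, S=1: formula gives 0, H = 0 ✓
  P=0, Q=0, R=1, S=0: formula gives 0, H = 0 ✓
  P=0, Q=0, R=1, S=1: formula gives 0, H = 0 ✓
  …and likewise for the remaining 12 rows.
No disagreement on any input; they are logically equivalent.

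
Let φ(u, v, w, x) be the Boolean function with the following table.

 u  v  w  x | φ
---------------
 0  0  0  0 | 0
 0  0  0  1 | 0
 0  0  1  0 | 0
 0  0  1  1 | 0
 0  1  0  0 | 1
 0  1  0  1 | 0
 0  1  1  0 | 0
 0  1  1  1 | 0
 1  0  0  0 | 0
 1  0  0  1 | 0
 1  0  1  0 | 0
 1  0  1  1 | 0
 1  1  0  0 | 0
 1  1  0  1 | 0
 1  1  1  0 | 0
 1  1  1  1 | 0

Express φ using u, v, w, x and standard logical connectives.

φ is 1 on exactly one input, (0,1,0,0), whose minterm is ¬u·v·¬w·¬x. So φ is just that conjunction.

φ(u, v, w, x) = ((~u & v) & ~w) & ~x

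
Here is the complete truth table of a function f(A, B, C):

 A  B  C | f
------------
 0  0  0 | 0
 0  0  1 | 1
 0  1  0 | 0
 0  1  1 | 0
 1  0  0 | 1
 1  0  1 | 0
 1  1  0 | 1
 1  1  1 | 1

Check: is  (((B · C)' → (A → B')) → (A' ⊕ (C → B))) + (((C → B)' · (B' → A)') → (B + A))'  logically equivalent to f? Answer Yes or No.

Yes

Test each input against both f and the formula:
  A=0, B=0, C=0: formula gives 0, f = 0 ✓
  A=0, B=0, C=1: formula gives 1, f = 1 ✓
  A=0, B=1, C=0: formula gives 0, f = 0 ✓
  A=0, B=1, C=1: formula gives 0, f = 0 ✓
  A=1, B=0, C=0: formula gives 1, f = 1 ✓
  … (the remaining 3 rows also agree.)
No disagreement on any input; they are logically equivalent.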